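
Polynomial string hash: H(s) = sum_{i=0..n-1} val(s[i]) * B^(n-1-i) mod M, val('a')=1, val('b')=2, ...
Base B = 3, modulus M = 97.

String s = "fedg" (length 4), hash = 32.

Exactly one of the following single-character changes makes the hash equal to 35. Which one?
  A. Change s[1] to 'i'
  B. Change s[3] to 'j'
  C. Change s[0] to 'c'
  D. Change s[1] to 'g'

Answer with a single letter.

Answer: B

Derivation:
Option A: s[1]='e'->'i', delta=(9-5)*3^2 mod 97 = 36, hash=32+36 mod 97 = 68
Option B: s[3]='g'->'j', delta=(10-7)*3^0 mod 97 = 3, hash=32+3 mod 97 = 35 <-- target
Option C: s[0]='f'->'c', delta=(3-6)*3^3 mod 97 = 16, hash=32+16 mod 97 = 48
Option D: s[1]='e'->'g', delta=(7-5)*3^2 mod 97 = 18, hash=32+18 mod 97 = 50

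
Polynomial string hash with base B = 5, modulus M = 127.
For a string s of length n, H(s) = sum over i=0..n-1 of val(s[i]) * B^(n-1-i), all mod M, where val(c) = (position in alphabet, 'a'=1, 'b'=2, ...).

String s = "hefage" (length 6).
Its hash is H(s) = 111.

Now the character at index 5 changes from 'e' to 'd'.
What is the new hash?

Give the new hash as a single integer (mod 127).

val('e') = 5, val('d') = 4
Position k = 5, exponent = n-1-k = 0
B^0 mod M = 5^0 mod 127 = 1
Delta = (4 - 5) * 1 mod 127 = 126
New hash = (111 + 126) mod 127 = 110

Answer: 110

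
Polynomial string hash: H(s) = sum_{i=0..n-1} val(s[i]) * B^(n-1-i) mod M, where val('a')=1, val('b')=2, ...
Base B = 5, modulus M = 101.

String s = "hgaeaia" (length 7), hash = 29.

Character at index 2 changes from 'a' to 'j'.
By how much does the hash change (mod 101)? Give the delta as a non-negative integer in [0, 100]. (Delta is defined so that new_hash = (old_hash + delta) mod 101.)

Delta formula: (val(new) - val(old)) * B^(n-1-k) mod M
  val('j') - val('a') = 10 - 1 = 9
  B^(n-1-k) = 5^4 mod 101 = 19
  Delta = 9 * 19 mod 101 = 70

Answer: 70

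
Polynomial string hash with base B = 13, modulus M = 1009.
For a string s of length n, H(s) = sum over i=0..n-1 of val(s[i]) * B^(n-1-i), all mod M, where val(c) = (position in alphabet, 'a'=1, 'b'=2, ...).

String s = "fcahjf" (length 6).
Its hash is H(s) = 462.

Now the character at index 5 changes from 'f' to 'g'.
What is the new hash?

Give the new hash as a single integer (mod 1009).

Answer: 463

Derivation:
val('f') = 6, val('g') = 7
Position k = 5, exponent = n-1-k = 0
B^0 mod M = 13^0 mod 1009 = 1
Delta = (7 - 6) * 1 mod 1009 = 1
New hash = (462 + 1) mod 1009 = 463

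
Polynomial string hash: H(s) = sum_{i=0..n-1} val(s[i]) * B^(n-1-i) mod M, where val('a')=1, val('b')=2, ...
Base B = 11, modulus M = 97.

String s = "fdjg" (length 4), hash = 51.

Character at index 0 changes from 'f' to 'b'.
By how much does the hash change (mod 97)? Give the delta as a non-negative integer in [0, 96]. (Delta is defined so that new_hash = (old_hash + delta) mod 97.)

Delta formula: (val(new) - val(old)) * B^(n-1-k) mod M
  val('b') - val('f') = 2 - 6 = -4
  B^(n-1-k) = 11^3 mod 97 = 70
  Delta = -4 * 70 mod 97 = 11

Answer: 11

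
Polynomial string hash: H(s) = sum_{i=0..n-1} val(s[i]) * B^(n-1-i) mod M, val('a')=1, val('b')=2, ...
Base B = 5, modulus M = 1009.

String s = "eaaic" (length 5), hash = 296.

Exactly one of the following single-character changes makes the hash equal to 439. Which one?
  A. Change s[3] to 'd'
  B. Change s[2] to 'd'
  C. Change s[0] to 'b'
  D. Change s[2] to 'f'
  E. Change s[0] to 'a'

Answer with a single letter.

Option A: s[3]='i'->'d', delta=(4-9)*5^1 mod 1009 = 984, hash=296+984 mod 1009 = 271
Option B: s[2]='a'->'d', delta=(4-1)*5^2 mod 1009 = 75, hash=296+75 mod 1009 = 371
Option C: s[0]='e'->'b', delta=(2-5)*5^4 mod 1009 = 143, hash=296+143 mod 1009 = 439 <-- target
Option D: s[2]='a'->'f', delta=(6-1)*5^2 mod 1009 = 125, hash=296+125 mod 1009 = 421
Option E: s[0]='e'->'a', delta=(1-5)*5^4 mod 1009 = 527, hash=296+527 mod 1009 = 823

Answer: C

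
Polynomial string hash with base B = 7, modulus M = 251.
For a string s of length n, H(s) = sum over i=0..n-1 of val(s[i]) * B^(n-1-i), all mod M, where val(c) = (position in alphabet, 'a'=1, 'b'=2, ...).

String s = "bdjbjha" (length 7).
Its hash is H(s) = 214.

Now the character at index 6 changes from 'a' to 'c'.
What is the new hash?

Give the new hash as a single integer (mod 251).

val('a') = 1, val('c') = 3
Position k = 6, exponent = n-1-k = 0
B^0 mod M = 7^0 mod 251 = 1
Delta = (3 - 1) * 1 mod 251 = 2
New hash = (214 + 2) mod 251 = 216

Answer: 216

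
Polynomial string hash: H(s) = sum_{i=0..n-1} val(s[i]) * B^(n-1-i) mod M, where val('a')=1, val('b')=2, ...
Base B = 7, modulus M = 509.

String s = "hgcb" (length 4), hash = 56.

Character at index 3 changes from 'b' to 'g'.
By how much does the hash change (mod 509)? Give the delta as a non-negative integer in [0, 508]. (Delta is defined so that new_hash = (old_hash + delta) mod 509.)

Answer: 5

Derivation:
Delta formula: (val(new) - val(old)) * B^(n-1-k) mod M
  val('g') - val('b') = 7 - 2 = 5
  B^(n-1-k) = 7^0 mod 509 = 1
  Delta = 5 * 1 mod 509 = 5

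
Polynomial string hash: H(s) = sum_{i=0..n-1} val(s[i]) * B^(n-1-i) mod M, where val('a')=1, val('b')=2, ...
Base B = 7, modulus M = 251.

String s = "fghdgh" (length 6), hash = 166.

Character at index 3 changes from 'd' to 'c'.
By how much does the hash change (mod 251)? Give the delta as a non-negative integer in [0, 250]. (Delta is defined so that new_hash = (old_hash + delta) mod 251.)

Answer: 202

Derivation:
Delta formula: (val(new) - val(old)) * B^(n-1-k) mod M
  val('c') - val('d') = 3 - 4 = -1
  B^(n-1-k) = 7^2 mod 251 = 49
  Delta = -1 * 49 mod 251 = 202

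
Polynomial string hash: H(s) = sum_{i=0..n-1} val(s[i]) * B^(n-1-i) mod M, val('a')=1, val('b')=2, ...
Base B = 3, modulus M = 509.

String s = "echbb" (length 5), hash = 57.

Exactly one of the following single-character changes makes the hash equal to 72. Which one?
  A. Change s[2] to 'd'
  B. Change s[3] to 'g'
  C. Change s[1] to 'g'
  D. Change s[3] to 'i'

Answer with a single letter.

Option A: s[2]='h'->'d', delta=(4-8)*3^2 mod 509 = 473, hash=57+473 mod 509 = 21
Option B: s[3]='b'->'g', delta=(7-2)*3^1 mod 509 = 15, hash=57+15 mod 509 = 72 <-- target
Option C: s[1]='c'->'g', delta=(7-3)*3^3 mod 509 = 108, hash=57+108 mod 509 = 165
Option D: s[3]='b'->'i', delta=(9-2)*3^1 mod 509 = 21, hash=57+21 mod 509 = 78

Answer: B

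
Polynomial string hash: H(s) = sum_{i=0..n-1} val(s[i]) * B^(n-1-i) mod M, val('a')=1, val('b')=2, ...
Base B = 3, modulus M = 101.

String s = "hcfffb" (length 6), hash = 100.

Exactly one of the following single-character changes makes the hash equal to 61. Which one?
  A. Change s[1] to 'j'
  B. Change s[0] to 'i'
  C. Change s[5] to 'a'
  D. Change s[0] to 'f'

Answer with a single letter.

Answer: A

Derivation:
Option A: s[1]='c'->'j', delta=(10-3)*3^4 mod 101 = 62, hash=100+62 mod 101 = 61 <-- target
Option B: s[0]='h'->'i', delta=(9-8)*3^5 mod 101 = 41, hash=100+41 mod 101 = 40
Option C: s[5]='b'->'a', delta=(1-2)*3^0 mod 101 = 100, hash=100+100 mod 101 = 99
Option D: s[0]='h'->'f', delta=(6-8)*3^5 mod 101 = 19, hash=100+19 mod 101 = 18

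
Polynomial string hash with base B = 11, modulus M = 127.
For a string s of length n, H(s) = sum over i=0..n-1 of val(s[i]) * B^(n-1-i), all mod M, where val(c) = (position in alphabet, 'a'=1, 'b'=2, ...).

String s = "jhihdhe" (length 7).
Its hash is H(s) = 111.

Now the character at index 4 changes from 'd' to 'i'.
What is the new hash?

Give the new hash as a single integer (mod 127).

val('d') = 4, val('i') = 9
Position k = 4, exponent = n-1-k = 2
B^2 mod M = 11^2 mod 127 = 121
Delta = (9 - 4) * 121 mod 127 = 97
New hash = (111 + 97) mod 127 = 81

Answer: 81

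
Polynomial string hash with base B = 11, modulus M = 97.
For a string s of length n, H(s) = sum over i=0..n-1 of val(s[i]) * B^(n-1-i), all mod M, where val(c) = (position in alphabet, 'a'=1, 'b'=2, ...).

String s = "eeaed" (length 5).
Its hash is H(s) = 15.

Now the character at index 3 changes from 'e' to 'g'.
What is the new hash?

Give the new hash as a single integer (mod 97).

Answer: 37

Derivation:
val('e') = 5, val('g') = 7
Position k = 3, exponent = n-1-k = 1
B^1 mod M = 11^1 mod 97 = 11
Delta = (7 - 5) * 11 mod 97 = 22
New hash = (15 + 22) mod 97 = 37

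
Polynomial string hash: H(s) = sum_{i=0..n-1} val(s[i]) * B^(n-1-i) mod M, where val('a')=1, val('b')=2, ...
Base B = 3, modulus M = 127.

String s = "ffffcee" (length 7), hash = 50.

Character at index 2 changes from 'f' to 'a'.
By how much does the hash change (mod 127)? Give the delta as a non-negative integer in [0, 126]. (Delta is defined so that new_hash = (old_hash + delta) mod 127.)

Answer: 103

Derivation:
Delta formula: (val(new) - val(old)) * B^(n-1-k) mod M
  val('a') - val('f') = 1 - 6 = -5
  B^(n-1-k) = 3^4 mod 127 = 81
  Delta = -5 * 81 mod 127 = 103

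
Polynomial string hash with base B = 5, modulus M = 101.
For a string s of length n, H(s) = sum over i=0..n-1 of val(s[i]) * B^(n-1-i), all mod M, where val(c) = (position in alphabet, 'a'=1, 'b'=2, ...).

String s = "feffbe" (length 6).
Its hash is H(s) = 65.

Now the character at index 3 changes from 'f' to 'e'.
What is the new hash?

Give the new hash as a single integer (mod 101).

val('f') = 6, val('e') = 5
Position k = 3, exponent = n-1-k = 2
B^2 mod M = 5^2 mod 101 = 25
Delta = (5 - 6) * 25 mod 101 = 76
New hash = (65 + 76) mod 101 = 40

Answer: 40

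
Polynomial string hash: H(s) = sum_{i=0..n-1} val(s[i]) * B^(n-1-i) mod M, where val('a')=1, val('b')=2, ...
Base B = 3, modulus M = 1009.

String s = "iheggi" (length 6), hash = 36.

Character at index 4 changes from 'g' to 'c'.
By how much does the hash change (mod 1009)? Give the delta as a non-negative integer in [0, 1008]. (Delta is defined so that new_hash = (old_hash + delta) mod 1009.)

Answer: 997

Derivation:
Delta formula: (val(new) - val(old)) * B^(n-1-k) mod M
  val('c') - val('g') = 3 - 7 = -4
  B^(n-1-k) = 3^1 mod 1009 = 3
  Delta = -4 * 3 mod 1009 = 997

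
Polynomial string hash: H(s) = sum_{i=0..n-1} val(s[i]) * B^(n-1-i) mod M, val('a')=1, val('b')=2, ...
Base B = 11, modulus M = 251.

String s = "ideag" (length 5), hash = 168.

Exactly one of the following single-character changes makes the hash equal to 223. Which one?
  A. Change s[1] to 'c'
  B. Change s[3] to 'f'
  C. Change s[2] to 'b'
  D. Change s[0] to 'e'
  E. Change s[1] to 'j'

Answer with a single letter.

Option A: s[1]='d'->'c', delta=(3-4)*11^3 mod 251 = 175, hash=168+175 mod 251 = 92
Option B: s[3]='a'->'f', delta=(6-1)*11^1 mod 251 = 55, hash=168+55 mod 251 = 223 <-- target
Option C: s[2]='e'->'b', delta=(2-5)*11^2 mod 251 = 139, hash=168+139 mod 251 = 56
Option D: s[0]='i'->'e', delta=(5-9)*11^4 mod 251 = 170, hash=168+170 mod 251 = 87
Option E: s[1]='d'->'j', delta=(10-4)*11^3 mod 251 = 205, hash=168+205 mod 251 = 122

Answer: B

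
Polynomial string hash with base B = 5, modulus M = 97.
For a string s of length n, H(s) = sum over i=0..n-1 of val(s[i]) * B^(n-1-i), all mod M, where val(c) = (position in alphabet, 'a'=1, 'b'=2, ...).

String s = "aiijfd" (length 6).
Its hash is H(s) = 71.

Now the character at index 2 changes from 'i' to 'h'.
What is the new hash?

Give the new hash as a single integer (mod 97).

Answer: 43

Derivation:
val('i') = 9, val('h') = 8
Position k = 2, exponent = n-1-k = 3
B^3 mod M = 5^3 mod 97 = 28
Delta = (8 - 9) * 28 mod 97 = 69
New hash = (71 + 69) mod 97 = 43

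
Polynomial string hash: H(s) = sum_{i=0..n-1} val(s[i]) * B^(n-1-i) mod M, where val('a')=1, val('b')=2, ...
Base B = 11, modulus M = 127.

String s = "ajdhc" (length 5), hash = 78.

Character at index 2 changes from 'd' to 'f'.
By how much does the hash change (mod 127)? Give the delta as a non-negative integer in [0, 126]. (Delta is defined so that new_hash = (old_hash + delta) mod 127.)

Delta formula: (val(new) - val(old)) * B^(n-1-k) mod M
  val('f') - val('d') = 6 - 4 = 2
  B^(n-1-k) = 11^2 mod 127 = 121
  Delta = 2 * 121 mod 127 = 115

Answer: 115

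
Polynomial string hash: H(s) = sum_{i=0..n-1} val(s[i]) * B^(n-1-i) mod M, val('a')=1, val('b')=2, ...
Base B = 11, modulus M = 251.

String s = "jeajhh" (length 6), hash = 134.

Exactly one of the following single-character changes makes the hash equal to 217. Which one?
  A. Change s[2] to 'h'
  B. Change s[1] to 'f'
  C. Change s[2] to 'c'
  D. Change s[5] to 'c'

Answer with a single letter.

Answer: B

Derivation:
Option A: s[2]='a'->'h', delta=(8-1)*11^3 mod 251 = 30, hash=134+30 mod 251 = 164
Option B: s[1]='e'->'f', delta=(6-5)*11^4 mod 251 = 83, hash=134+83 mod 251 = 217 <-- target
Option C: s[2]='a'->'c', delta=(3-1)*11^3 mod 251 = 152, hash=134+152 mod 251 = 35
Option D: s[5]='h'->'c', delta=(3-8)*11^0 mod 251 = 246, hash=134+246 mod 251 = 129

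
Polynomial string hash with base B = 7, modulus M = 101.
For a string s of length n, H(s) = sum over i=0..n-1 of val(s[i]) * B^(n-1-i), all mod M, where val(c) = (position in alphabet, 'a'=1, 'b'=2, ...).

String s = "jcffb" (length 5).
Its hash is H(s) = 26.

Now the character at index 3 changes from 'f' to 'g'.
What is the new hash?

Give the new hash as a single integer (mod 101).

val('f') = 6, val('g') = 7
Position k = 3, exponent = n-1-k = 1
B^1 mod M = 7^1 mod 101 = 7
Delta = (7 - 6) * 7 mod 101 = 7
New hash = (26 + 7) mod 101 = 33

Answer: 33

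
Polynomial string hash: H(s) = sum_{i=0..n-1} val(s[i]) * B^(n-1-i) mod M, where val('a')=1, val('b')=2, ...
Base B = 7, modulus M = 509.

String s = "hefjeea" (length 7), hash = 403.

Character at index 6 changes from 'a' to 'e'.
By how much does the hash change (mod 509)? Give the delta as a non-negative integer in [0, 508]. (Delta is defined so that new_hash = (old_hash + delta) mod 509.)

Answer: 4

Derivation:
Delta formula: (val(new) - val(old)) * B^(n-1-k) mod M
  val('e') - val('a') = 5 - 1 = 4
  B^(n-1-k) = 7^0 mod 509 = 1
  Delta = 4 * 1 mod 509 = 4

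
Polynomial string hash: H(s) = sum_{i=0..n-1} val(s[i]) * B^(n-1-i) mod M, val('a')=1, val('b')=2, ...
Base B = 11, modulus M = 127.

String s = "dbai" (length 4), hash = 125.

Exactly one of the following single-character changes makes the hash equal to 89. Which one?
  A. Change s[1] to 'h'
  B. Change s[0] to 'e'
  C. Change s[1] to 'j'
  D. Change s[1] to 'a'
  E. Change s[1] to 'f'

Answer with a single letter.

Answer: A

Derivation:
Option A: s[1]='b'->'h', delta=(8-2)*11^2 mod 127 = 91, hash=125+91 mod 127 = 89 <-- target
Option B: s[0]='d'->'e', delta=(5-4)*11^3 mod 127 = 61, hash=125+61 mod 127 = 59
Option C: s[1]='b'->'j', delta=(10-2)*11^2 mod 127 = 79, hash=125+79 mod 127 = 77
Option D: s[1]='b'->'a', delta=(1-2)*11^2 mod 127 = 6, hash=125+6 mod 127 = 4
Option E: s[1]='b'->'f', delta=(6-2)*11^2 mod 127 = 103, hash=125+103 mod 127 = 101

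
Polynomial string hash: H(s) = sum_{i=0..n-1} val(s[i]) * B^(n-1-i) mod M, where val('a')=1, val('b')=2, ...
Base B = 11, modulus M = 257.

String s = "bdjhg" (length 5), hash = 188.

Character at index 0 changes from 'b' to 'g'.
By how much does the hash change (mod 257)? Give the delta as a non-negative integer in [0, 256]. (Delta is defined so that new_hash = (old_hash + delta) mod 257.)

Answer: 217

Derivation:
Delta formula: (val(new) - val(old)) * B^(n-1-k) mod M
  val('g') - val('b') = 7 - 2 = 5
  B^(n-1-k) = 11^4 mod 257 = 249
  Delta = 5 * 249 mod 257 = 217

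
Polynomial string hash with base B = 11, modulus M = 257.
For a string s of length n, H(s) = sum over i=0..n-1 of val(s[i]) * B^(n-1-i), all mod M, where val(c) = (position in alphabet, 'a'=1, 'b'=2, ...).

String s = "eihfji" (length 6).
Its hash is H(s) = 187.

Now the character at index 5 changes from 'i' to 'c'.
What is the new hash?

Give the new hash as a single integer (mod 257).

val('i') = 9, val('c') = 3
Position k = 5, exponent = n-1-k = 0
B^0 mod M = 11^0 mod 257 = 1
Delta = (3 - 9) * 1 mod 257 = 251
New hash = (187 + 251) mod 257 = 181

Answer: 181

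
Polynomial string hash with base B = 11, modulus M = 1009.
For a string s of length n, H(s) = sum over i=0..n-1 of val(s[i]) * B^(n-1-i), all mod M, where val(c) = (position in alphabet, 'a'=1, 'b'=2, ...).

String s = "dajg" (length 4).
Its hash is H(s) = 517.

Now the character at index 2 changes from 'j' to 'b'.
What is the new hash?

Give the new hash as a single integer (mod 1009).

val('j') = 10, val('b') = 2
Position k = 2, exponent = n-1-k = 1
B^1 mod M = 11^1 mod 1009 = 11
Delta = (2 - 10) * 11 mod 1009 = 921
New hash = (517 + 921) mod 1009 = 429

Answer: 429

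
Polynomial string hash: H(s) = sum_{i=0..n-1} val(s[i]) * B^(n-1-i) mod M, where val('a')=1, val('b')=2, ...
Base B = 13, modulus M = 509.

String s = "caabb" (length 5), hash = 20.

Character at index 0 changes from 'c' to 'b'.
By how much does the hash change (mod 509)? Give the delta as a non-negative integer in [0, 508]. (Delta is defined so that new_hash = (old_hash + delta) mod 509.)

Answer: 452

Derivation:
Delta formula: (val(new) - val(old)) * B^(n-1-k) mod M
  val('b') - val('c') = 2 - 3 = -1
  B^(n-1-k) = 13^4 mod 509 = 57
  Delta = -1 * 57 mod 509 = 452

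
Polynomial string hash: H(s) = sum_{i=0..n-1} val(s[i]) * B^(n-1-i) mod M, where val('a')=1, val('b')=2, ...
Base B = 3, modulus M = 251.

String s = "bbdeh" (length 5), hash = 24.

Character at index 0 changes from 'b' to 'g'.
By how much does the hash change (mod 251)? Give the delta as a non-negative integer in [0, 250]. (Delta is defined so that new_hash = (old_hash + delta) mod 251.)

Delta formula: (val(new) - val(old)) * B^(n-1-k) mod M
  val('g') - val('b') = 7 - 2 = 5
  B^(n-1-k) = 3^4 mod 251 = 81
  Delta = 5 * 81 mod 251 = 154

Answer: 154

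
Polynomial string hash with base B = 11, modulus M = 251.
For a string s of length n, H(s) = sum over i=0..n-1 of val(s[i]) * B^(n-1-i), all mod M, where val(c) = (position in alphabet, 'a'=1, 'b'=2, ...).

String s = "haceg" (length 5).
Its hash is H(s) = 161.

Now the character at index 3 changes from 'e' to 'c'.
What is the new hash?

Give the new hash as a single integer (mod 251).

Answer: 139

Derivation:
val('e') = 5, val('c') = 3
Position k = 3, exponent = n-1-k = 1
B^1 mod M = 11^1 mod 251 = 11
Delta = (3 - 5) * 11 mod 251 = 229
New hash = (161 + 229) mod 251 = 139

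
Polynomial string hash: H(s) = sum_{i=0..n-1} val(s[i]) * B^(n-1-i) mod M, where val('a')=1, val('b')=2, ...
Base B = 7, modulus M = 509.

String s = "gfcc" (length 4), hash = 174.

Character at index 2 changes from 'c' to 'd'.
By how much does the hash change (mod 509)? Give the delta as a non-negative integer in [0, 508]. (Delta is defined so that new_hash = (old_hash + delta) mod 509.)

Answer: 7

Derivation:
Delta formula: (val(new) - val(old)) * B^(n-1-k) mod M
  val('d') - val('c') = 4 - 3 = 1
  B^(n-1-k) = 7^1 mod 509 = 7
  Delta = 1 * 7 mod 509 = 7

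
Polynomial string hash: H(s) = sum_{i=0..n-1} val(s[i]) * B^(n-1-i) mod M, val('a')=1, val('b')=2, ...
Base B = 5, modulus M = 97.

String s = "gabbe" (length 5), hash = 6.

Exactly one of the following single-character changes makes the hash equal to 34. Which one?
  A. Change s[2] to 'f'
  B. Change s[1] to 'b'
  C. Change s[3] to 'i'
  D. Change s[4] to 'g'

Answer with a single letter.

Answer: B

Derivation:
Option A: s[2]='b'->'f', delta=(6-2)*5^2 mod 97 = 3, hash=6+3 mod 97 = 9
Option B: s[1]='a'->'b', delta=(2-1)*5^3 mod 97 = 28, hash=6+28 mod 97 = 34 <-- target
Option C: s[3]='b'->'i', delta=(9-2)*5^1 mod 97 = 35, hash=6+35 mod 97 = 41
Option D: s[4]='e'->'g', delta=(7-5)*5^0 mod 97 = 2, hash=6+2 mod 97 = 8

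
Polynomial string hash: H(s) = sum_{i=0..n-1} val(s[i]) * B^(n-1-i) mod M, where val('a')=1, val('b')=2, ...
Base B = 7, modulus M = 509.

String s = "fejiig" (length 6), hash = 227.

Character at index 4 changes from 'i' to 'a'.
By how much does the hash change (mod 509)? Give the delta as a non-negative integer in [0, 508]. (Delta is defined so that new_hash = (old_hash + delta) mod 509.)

Delta formula: (val(new) - val(old)) * B^(n-1-k) mod M
  val('a') - val('i') = 1 - 9 = -8
  B^(n-1-k) = 7^1 mod 509 = 7
  Delta = -8 * 7 mod 509 = 453

Answer: 453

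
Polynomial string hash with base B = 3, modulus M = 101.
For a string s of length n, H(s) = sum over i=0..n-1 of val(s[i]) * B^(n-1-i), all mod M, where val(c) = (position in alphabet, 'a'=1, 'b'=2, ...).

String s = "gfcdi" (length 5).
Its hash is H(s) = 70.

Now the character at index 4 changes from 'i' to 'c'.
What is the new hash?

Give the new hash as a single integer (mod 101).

val('i') = 9, val('c') = 3
Position k = 4, exponent = n-1-k = 0
B^0 mod M = 3^0 mod 101 = 1
Delta = (3 - 9) * 1 mod 101 = 95
New hash = (70 + 95) mod 101 = 64

Answer: 64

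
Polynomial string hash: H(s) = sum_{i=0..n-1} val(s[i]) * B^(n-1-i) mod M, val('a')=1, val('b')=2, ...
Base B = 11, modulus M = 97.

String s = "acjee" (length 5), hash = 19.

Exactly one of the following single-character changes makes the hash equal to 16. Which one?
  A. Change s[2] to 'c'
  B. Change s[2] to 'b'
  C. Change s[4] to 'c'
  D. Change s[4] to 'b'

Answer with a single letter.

Answer: D

Derivation:
Option A: s[2]='j'->'c', delta=(3-10)*11^2 mod 97 = 26, hash=19+26 mod 97 = 45
Option B: s[2]='j'->'b', delta=(2-10)*11^2 mod 97 = 2, hash=19+2 mod 97 = 21
Option C: s[4]='e'->'c', delta=(3-5)*11^0 mod 97 = 95, hash=19+95 mod 97 = 17
Option D: s[4]='e'->'b', delta=(2-5)*11^0 mod 97 = 94, hash=19+94 mod 97 = 16 <-- target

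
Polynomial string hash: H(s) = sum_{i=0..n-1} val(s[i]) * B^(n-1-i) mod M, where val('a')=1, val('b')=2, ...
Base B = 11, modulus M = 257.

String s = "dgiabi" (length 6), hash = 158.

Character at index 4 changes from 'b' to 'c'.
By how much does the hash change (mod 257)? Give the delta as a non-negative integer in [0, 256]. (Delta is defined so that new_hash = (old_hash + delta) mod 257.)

Answer: 11

Derivation:
Delta formula: (val(new) - val(old)) * B^(n-1-k) mod M
  val('c') - val('b') = 3 - 2 = 1
  B^(n-1-k) = 11^1 mod 257 = 11
  Delta = 1 * 11 mod 257 = 11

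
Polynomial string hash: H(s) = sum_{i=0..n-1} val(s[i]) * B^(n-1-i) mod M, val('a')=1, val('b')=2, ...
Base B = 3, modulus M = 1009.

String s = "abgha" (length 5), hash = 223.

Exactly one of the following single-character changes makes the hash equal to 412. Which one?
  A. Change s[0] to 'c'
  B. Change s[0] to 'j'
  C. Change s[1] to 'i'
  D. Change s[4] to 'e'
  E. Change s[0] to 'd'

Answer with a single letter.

Answer: C

Derivation:
Option A: s[0]='a'->'c', delta=(3-1)*3^4 mod 1009 = 162, hash=223+162 mod 1009 = 385
Option B: s[0]='a'->'j', delta=(10-1)*3^4 mod 1009 = 729, hash=223+729 mod 1009 = 952
Option C: s[1]='b'->'i', delta=(9-2)*3^3 mod 1009 = 189, hash=223+189 mod 1009 = 412 <-- target
Option D: s[4]='a'->'e', delta=(5-1)*3^0 mod 1009 = 4, hash=223+4 mod 1009 = 227
Option E: s[0]='a'->'d', delta=(4-1)*3^4 mod 1009 = 243, hash=223+243 mod 1009 = 466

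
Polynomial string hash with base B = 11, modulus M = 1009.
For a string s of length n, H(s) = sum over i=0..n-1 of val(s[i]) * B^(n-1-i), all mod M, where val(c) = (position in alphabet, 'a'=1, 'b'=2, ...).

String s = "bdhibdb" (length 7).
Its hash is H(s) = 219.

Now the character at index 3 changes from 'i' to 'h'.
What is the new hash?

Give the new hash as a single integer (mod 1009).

val('i') = 9, val('h') = 8
Position k = 3, exponent = n-1-k = 3
B^3 mod M = 11^3 mod 1009 = 322
Delta = (8 - 9) * 322 mod 1009 = 687
New hash = (219 + 687) mod 1009 = 906

Answer: 906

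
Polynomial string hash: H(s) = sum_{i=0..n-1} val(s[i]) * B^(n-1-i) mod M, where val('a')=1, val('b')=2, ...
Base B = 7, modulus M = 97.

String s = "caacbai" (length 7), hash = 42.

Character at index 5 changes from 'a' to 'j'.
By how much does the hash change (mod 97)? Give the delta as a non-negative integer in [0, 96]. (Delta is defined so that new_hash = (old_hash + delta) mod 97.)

Delta formula: (val(new) - val(old)) * B^(n-1-k) mod M
  val('j') - val('a') = 10 - 1 = 9
  B^(n-1-k) = 7^1 mod 97 = 7
  Delta = 9 * 7 mod 97 = 63

Answer: 63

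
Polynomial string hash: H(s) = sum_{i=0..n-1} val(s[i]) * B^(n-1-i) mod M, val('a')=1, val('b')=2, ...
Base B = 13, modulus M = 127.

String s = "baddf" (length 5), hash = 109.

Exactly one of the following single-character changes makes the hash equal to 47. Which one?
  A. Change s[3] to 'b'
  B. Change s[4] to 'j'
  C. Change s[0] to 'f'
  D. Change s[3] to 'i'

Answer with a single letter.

Option A: s[3]='d'->'b', delta=(2-4)*13^1 mod 127 = 101, hash=109+101 mod 127 = 83
Option B: s[4]='f'->'j', delta=(10-6)*13^0 mod 127 = 4, hash=109+4 mod 127 = 113
Option C: s[0]='b'->'f', delta=(6-2)*13^4 mod 127 = 71, hash=109+71 mod 127 = 53
Option D: s[3]='d'->'i', delta=(9-4)*13^1 mod 127 = 65, hash=109+65 mod 127 = 47 <-- target

Answer: D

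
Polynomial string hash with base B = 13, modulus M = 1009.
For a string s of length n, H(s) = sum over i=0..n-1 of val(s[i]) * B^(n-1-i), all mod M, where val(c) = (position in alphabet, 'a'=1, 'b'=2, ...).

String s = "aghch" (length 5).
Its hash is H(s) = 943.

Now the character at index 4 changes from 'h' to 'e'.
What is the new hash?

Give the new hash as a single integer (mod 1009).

val('h') = 8, val('e') = 5
Position k = 4, exponent = n-1-k = 0
B^0 mod M = 13^0 mod 1009 = 1
Delta = (5 - 8) * 1 mod 1009 = 1006
New hash = (943 + 1006) mod 1009 = 940

Answer: 940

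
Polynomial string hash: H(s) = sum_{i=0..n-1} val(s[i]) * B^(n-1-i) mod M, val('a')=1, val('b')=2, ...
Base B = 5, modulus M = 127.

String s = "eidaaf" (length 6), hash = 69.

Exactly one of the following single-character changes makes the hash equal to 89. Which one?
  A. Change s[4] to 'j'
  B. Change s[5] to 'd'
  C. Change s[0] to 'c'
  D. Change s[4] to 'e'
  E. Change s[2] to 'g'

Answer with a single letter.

Answer: D

Derivation:
Option A: s[4]='a'->'j', delta=(10-1)*5^1 mod 127 = 45, hash=69+45 mod 127 = 114
Option B: s[5]='f'->'d', delta=(4-6)*5^0 mod 127 = 125, hash=69+125 mod 127 = 67
Option C: s[0]='e'->'c', delta=(3-5)*5^5 mod 127 = 100, hash=69+100 mod 127 = 42
Option D: s[4]='a'->'e', delta=(5-1)*5^1 mod 127 = 20, hash=69+20 mod 127 = 89 <-- target
Option E: s[2]='d'->'g', delta=(7-4)*5^3 mod 127 = 121, hash=69+121 mod 127 = 63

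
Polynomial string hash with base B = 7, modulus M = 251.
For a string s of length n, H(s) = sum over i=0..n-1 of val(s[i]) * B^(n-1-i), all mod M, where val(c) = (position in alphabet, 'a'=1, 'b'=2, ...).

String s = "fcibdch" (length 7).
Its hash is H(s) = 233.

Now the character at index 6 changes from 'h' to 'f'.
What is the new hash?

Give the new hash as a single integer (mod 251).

val('h') = 8, val('f') = 6
Position k = 6, exponent = n-1-k = 0
B^0 mod M = 7^0 mod 251 = 1
Delta = (6 - 8) * 1 mod 251 = 249
New hash = (233 + 249) mod 251 = 231

Answer: 231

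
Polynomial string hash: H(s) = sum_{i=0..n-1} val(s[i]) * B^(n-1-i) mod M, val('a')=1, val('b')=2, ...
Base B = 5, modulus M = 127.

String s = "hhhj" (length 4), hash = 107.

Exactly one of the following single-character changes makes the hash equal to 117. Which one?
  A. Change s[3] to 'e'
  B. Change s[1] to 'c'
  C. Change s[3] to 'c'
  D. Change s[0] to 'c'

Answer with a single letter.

Option A: s[3]='j'->'e', delta=(5-10)*5^0 mod 127 = 122, hash=107+122 mod 127 = 102
Option B: s[1]='h'->'c', delta=(3-8)*5^2 mod 127 = 2, hash=107+2 mod 127 = 109
Option C: s[3]='j'->'c', delta=(3-10)*5^0 mod 127 = 120, hash=107+120 mod 127 = 100
Option D: s[0]='h'->'c', delta=(3-8)*5^3 mod 127 = 10, hash=107+10 mod 127 = 117 <-- target

Answer: D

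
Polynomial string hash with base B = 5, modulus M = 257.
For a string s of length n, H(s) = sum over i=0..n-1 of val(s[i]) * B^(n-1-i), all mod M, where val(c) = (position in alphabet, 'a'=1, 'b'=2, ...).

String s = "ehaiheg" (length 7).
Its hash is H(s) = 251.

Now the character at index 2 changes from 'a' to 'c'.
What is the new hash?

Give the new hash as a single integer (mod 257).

val('a') = 1, val('c') = 3
Position k = 2, exponent = n-1-k = 4
B^4 mod M = 5^4 mod 257 = 111
Delta = (3 - 1) * 111 mod 257 = 222
New hash = (251 + 222) mod 257 = 216

Answer: 216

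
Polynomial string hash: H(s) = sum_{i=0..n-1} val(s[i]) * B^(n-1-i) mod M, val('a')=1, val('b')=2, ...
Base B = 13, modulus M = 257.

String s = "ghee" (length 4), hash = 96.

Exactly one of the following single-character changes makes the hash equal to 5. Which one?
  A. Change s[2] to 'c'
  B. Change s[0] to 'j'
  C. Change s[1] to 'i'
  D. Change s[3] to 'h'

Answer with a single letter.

Answer: B

Derivation:
Option A: s[2]='e'->'c', delta=(3-5)*13^1 mod 257 = 231, hash=96+231 mod 257 = 70
Option B: s[0]='g'->'j', delta=(10-7)*13^3 mod 257 = 166, hash=96+166 mod 257 = 5 <-- target
Option C: s[1]='h'->'i', delta=(9-8)*13^2 mod 257 = 169, hash=96+169 mod 257 = 8
Option D: s[3]='e'->'h', delta=(8-5)*13^0 mod 257 = 3, hash=96+3 mod 257 = 99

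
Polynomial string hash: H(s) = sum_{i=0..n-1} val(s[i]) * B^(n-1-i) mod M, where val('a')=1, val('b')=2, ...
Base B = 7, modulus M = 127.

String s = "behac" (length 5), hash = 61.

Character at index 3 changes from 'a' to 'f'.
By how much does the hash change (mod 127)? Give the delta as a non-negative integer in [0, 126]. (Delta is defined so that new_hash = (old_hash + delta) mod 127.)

Answer: 35

Derivation:
Delta formula: (val(new) - val(old)) * B^(n-1-k) mod M
  val('f') - val('a') = 6 - 1 = 5
  B^(n-1-k) = 7^1 mod 127 = 7
  Delta = 5 * 7 mod 127 = 35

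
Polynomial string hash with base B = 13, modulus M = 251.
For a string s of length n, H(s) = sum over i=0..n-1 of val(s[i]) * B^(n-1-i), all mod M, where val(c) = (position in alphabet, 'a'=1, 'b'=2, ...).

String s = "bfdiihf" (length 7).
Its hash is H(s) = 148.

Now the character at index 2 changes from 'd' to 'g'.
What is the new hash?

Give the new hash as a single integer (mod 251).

val('d') = 4, val('g') = 7
Position k = 2, exponent = n-1-k = 4
B^4 mod M = 13^4 mod 251 = 198
Delta = (7 - 4) * 198 mod 251 = 92
New hash = (148 + 92) mod 251 = 240

Answer: 240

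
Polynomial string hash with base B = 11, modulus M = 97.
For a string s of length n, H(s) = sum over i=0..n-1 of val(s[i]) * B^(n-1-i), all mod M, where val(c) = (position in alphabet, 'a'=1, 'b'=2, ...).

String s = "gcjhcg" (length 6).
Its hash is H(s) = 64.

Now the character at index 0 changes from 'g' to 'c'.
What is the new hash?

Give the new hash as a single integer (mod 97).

val('g') = 7, val('c') = 3
Position k = 0, exponent = n-1-k = 5
B^5 mod M = 11^5 mod 97 = 31
Delta = (3 - 7) * 31 mod 97 = 70
New hash = (64 + 70) mod 97 = 37

Answer: 37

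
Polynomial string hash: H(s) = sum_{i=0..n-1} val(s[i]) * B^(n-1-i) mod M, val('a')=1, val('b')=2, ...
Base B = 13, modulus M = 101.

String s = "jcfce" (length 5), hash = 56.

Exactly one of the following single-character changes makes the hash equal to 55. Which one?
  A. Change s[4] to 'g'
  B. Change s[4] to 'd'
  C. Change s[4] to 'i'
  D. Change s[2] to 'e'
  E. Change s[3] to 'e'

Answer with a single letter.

Answer: B

Derivation:
Option A: s[4]='e'->'g', delta=(7-5)*13^0 mod 101 = 2, hash=56+2 mod 101 = 58
Option B: s[4]='e'->'d', delta=(4-5)*13^0 mod 101 = 100, hash=56+100 mod 101 = 55 <-- target
Option C: s[4]='e'->'i', delta=(9-5)*13^0 mod 101 = 4, hash=56+4 mod 101 = 60
Option D: s[2]='f'->'e', delta=(5-6)*13^2 mod 101 = 33, hash=56+33 mod 101 = 89
Option E: s[3]='c'->'e', delta=(5-3)*13^1 mod 101 = 26, hash=56+26 mod 101 = 82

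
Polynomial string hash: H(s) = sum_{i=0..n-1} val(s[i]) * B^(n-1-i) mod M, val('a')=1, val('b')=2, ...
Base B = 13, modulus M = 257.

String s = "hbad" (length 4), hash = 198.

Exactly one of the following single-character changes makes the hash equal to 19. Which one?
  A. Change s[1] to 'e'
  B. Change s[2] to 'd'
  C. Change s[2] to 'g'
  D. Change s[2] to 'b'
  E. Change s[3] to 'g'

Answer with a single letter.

Option A: s[1]='b'->'e', delta=(5-2)*13^2 mod 257 = 250, hash=198+250 mod 257 = 191
Option B: s[2]='a'->'d', delta=(4-1)*13^1 mod 257 = 39, hash=198+39 mod 257 = 237
Option C: s[2]='a'->'g', delta=(7-1)*13^1 mod 257 = 78, hash=198+78 mod 257 = 19 <-- target
Option D: s[2]='a'->'b', delta=(2-1)*13^1 mod 257 = 13, hash=198+13 mod 257 = 211
Option E: s[3]='d'->'g', delta=(7-4)*13^0 mod 257 = 3, hash=198+3 mod 257 = 201

Answer: C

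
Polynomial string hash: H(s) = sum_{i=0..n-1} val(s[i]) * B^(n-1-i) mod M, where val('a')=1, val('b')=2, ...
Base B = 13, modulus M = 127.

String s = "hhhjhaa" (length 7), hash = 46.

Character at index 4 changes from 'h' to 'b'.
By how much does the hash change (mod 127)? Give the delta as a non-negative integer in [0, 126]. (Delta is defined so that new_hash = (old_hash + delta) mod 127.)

Answer: 2

Derivation:
Delta formula: (val(new) - val(old)) * B^(n-1-k) mod M
  val('b') - val('h') = 2 - 8 = -6
  B^(n-1-k) = 13^2 mod 127 = 42
  Delta = -6 * 42 mod 127 = 2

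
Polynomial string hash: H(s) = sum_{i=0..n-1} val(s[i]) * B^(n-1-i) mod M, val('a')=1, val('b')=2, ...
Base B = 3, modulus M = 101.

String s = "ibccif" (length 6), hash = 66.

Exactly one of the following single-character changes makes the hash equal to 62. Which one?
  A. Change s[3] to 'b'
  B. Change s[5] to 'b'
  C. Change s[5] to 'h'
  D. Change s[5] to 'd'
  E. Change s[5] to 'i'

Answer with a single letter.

Answer: B

Derivation:
Option A: s[3]='c'->'b', delta=(2-3)*3^2 mod 101 = 92, hash=66+92 mod 101 = 57
Option B: s[5]='f'->'b', delta=(2-6)*3^0 mod 101 = 97, hash=66+97 mod 101 = 62 <-- target
Option C: s[5]='f'->'h', delta=(8-6)*3^0 mod 101 = 2, hash=66+2 mod 101 = 68
Option D: s[5]='f'->'d', delta=(4-6)*3^0 mod 101 = 99, hash=66+99 mod 101 = 64
Option E: s[5]='f'->'i', delta=(9-6)*3^0 mod 101 = 3, hash=66+3 mod 101 = 69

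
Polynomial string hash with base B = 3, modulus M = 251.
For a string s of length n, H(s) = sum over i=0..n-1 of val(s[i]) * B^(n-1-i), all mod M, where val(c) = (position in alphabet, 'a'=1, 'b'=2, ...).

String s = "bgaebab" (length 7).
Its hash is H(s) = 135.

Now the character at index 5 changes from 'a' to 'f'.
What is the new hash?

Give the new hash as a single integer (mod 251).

val('a') = 1, val('f') = 6
Position k = 5, exponent = n-1-k = 1
B^1 mod M = 3^1 mod 251 = 3
Delta = (6 - 1) * 3 mod 251 = 15
New hash = (135 + 15) mod 251 = 150

Answer: 150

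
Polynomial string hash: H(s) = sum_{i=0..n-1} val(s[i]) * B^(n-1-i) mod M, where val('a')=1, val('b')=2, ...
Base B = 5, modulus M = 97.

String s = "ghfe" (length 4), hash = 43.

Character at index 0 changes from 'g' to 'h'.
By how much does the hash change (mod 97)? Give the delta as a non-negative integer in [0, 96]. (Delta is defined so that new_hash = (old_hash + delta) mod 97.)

Delta formula: (val(new) - val(old)) * B^(n-1-k) mod M
  val('h') - val('g') = 8 - 7 = 1
  B^(n-1-k) = 5^3 mod 97 = 28
  Delta = 1 * 28 mod 97 = 28

Answer: 28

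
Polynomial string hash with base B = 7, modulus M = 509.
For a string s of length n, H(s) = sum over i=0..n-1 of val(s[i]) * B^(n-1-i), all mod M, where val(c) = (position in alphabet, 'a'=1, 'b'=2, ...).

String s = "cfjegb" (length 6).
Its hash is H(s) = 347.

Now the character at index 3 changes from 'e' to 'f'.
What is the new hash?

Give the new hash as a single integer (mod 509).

Answer: 396

Derivation:
val('e') = 5, val('f') = 6
Position k = 3, exponent = n-1-k = 2
B^2 mod M = 7^2 mod 509 = 49
Delta = (6 - 5) * 49 mod 509 = 49
New hash = (347 + 49) mod 509 = 396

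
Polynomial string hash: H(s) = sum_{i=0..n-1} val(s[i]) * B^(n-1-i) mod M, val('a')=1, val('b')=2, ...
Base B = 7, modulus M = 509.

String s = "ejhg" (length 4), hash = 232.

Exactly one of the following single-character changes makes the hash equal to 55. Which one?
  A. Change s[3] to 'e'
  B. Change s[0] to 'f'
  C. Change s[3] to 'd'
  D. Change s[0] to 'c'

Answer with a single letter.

Option A: s[3]='g'->'e', delta=(5-7)*7^0 mod 509 = 507, hash=232+507 mod 509 = 230
Option B: s[0]='e'->'f', delta=(6-5)*7^3 mod 509 = 343, hash=232+343 mod 509 = 66
Option C: s[3]='g'->'d', delta=(4-7)*7^0 mod 509 = 506, hash=232+506 mod 509 = 229
Option D: s[0]='e'->'c', delta=(3-5)*7^3 mod 509 = 332, hash=232+332 mod 509 = 55 <-- target

Answer: D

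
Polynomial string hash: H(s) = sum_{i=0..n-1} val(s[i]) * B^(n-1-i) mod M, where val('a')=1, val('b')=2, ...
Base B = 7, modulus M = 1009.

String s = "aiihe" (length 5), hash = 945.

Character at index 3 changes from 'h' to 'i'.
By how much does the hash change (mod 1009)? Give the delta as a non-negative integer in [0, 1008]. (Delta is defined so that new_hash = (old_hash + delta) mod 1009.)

Answer: 7

Derivation:
Delta formula: (val(new) - val(old)) * B^(n-1-k) mod M
  val('i') - val('h') = 9 - 8 = 1
  B^(n-1-k) = 7^1 mod 1009 = 7
  Delta = 1 * 7 mod 1009 = 7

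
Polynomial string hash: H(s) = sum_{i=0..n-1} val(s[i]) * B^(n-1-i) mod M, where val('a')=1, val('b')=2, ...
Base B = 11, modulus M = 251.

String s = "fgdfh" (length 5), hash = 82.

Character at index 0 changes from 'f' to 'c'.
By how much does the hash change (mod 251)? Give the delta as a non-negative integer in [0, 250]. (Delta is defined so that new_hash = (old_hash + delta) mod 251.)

Answer: 2

Derivation:
Delta formula: (val(new) - val(old)) * B^(n-1-k) mod M
  val('c') - val('f') = 3 - 6 = -3
  B^(n-1-k) = 11^4 mod 251 = 83
  Delta = -3 * 83 mod 251 = 2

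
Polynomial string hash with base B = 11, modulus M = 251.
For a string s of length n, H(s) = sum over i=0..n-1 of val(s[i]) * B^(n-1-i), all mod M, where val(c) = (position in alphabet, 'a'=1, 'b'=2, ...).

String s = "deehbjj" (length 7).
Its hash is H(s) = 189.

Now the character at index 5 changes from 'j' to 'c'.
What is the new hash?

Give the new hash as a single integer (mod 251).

val('j') = 10, val('c') = 3
Position k = 5, exponent = n-1-k = 1
B^1 mod M = 11^1 mod 251 = 11
Delta = (3 - 10) * 11 mod 251 = 174
New hash = (189 + 174) mod 251 = 112

Answer: 112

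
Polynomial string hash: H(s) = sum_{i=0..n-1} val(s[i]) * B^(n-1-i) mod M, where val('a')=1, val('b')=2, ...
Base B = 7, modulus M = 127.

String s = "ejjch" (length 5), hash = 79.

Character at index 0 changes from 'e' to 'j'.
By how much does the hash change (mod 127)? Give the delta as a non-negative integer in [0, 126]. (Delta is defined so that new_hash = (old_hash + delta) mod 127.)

Answer: 67

Derivation:
Delta formula: (val(new) - val(old)) * B^(n-1-k) mod M
  val('j') - val('e') = 10 - 5 = 5
  B^(n-1-k) = 7^4 mod 127 = 115
  Delta = 5 * 115 mod 127 = 67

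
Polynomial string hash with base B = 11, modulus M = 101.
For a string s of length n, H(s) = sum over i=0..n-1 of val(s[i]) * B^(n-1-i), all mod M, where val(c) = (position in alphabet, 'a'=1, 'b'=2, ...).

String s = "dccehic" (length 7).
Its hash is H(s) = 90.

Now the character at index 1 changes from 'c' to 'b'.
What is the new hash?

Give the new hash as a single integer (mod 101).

val('c') = 3, val('b') = 2
Position k = 1, exponent = n-1-k = 5
B^5 mod M = 11^5 mod 101 = 57
Delta = (2 - 3) * 57 mod 101 = 44
New hash = (90 + 44) mod 101 = 33

Answer: 33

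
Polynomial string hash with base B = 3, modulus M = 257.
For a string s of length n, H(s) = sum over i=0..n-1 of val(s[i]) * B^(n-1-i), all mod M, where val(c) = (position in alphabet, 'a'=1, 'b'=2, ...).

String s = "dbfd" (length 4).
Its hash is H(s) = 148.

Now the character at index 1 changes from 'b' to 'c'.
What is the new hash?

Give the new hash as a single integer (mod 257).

val('b') = 2, val('c') = 3
Position k = 1, exponent = n-1-k = 2
B^2 mod M = 3^2 mod 257 = 9
Delta = (3 - 2) * 9 mod 257 = 9
New hash = (148 + 9) mod 257 = 157

Answer: 157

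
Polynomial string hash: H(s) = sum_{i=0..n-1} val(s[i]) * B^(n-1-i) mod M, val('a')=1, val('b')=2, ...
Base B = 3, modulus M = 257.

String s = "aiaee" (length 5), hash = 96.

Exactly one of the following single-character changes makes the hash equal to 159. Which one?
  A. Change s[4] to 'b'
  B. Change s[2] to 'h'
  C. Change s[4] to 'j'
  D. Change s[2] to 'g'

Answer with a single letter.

Answer: B

Derivation:
Option A: s[4]='e'->'b', delta=(2-5)*3^0 mod 257 = 254, hash=96+254 mod 257 = 93
Option B: s[2]='a'->'h', delta=(8-1)*3^2 mod 257 = 63, hash=96+63 mod 257 = 159 <-- target
Option C: s[4]='e'->'j', delta=(10-5)*3^0 mod 257 = 5, hash=96+5 mod 257 = 101
Option D: s[2]='a'->'g', delta=(7-1)*3^2 mod 257 = 54, hash=96+54 mod 257 = 150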